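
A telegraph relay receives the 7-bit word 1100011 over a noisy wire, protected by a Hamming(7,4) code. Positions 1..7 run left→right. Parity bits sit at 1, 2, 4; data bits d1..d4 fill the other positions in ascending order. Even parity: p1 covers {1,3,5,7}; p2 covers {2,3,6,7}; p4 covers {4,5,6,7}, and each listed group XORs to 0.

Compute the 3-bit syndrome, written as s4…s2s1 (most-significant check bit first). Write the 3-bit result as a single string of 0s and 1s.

010

s1 (pos 1,3,5,7): 1⊕0⊕0⊕1 = 0
s2 (pos 2,3,6,7): 1⊕0⊕1⊕1 = 1
s4 (pos 4,5,6,7): 0⊕0⊕1⊕1 = 0
Syndrome s4…s1 = 010 → error at position 2.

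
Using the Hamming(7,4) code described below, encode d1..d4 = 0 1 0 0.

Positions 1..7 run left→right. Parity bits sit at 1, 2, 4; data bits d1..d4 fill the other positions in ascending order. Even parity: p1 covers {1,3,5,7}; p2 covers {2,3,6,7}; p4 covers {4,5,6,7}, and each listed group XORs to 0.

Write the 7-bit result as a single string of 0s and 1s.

1001100

Place data at non-parity positions: p1 p2 0 p4 1 0 0
p1 (pos 1,3,5,7): XOR of data positions = 0⊕1⊕0 = 1
p2 (pos 2,3,6,7): XOR of data positions = 0⊕0⊕0 = 0
p4 (pos 4,5,6,7): XOR of data positions = 1⊕0⊕0 = 1
Codeword: 1001100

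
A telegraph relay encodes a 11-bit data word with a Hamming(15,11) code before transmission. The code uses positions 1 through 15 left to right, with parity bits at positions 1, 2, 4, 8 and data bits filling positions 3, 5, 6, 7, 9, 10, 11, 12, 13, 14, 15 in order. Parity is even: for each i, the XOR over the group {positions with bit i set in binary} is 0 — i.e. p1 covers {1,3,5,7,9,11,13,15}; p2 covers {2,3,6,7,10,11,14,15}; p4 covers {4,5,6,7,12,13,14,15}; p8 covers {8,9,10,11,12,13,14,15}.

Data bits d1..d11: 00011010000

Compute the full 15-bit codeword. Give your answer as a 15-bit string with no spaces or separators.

100100101010000

Place data at non-parity positions: p1 p2 0 p4 0 0 1 p8 1 0 1 0 0 0 0
p1 (pos 1,3,5,7,9,11,13,15): XOR of data positions = 0⊕0⊕1⊕1⊕1⊕0⊕0 = 1
p2 (pos 2,3,6,7,10,11,14,15): XOR of data positions = 0⊕0⊕1⊕0⊕1⊕0⊕0 = 0
p4 (pos 4,5,6,7,12,13,14,15): XOR of data positions = 0⊕0⊕1⊕0⊕0⊕0⊕0 = 1
p8 (pos 8,9,10,11,12,13,14,15): XOR of data positions = 1⊕0⊕1⊕0⊕0⊕0⊕0 = 0
Codeword: 100100101010000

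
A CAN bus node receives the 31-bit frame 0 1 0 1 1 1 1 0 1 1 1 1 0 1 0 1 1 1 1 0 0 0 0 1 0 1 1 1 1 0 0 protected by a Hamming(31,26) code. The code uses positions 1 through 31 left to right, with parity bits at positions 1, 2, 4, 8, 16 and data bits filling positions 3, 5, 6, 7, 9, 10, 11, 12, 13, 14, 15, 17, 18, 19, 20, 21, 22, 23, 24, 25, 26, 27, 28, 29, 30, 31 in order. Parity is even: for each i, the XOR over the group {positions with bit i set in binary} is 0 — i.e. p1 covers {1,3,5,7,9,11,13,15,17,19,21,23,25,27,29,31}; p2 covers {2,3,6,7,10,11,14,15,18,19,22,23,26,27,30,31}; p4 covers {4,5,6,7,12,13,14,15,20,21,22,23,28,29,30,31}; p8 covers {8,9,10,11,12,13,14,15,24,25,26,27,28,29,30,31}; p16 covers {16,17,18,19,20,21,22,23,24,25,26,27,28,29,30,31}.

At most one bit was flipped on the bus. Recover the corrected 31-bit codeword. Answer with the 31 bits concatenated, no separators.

s1 (pos 1,3,5,7,9,11,13,15,17,19,21,23,25,27,29,31): 0⊕0⊕1⊕1⊕1⊕1⊕0⊕0⊕1⊕1⊕0⊕0⊕0⊕1⊕1⊕0 = 0
s2 (pos 2,3,6,7,10,11,14,15,18,19,22,23,26,27,30,31): 1⊕0⊕1⊕1⊕1⊕1⊕1⊕0⊕1⊕1⊕0⊕0⊕1⊕1⊕0⊕0 = 0
s4 (pos 4,5,6,7,12,13,14,15,20,21,22,23,28,29,30,31): 1⊕1⊕1⊕1⊕1⊕0⊕1⊕0⊕0⊕0⊕0⊕0⊕1⊕1⊕0⊕0 = 0
s8 (pos 8,9,10,11,12,13,14,15,24,25,26,27,28,29,30,31): 0⊕1⊕1⊕1⊕1⊕0⊕1⊕0⊕1⊕0⊕1⊕1⊕1⊕1⊕0⊕0 = 0
s16 (pos 16,17,18,19,20,21,22,23,24,25,26,27,28,29,30,31): 1⊕1⊕1⊕1⊕0⊕0⊕0⊕0⊕1⊕0⊕1⊕1⊕1⊕1⊕0⊕0 = 1
Syndrome s16…s1 = 10000 → error at position 16.
Flip position 16: 0101111011110101111000010111100 → 0101111011110100111000010111100

0101111011110100111000010111100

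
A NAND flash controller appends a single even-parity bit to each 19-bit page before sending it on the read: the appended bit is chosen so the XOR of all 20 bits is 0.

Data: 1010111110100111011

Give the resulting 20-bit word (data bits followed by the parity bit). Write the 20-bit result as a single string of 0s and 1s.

10101111101001110111

XOR of the 19 data bits: 1⊕0⊕1⊕0⊕1⊕1⊕1⊕1⊕1⊕0⊕1⊕0⊕0⊕1⊕1⊕1⊕0⊕1⊕1 = 1
Parity bit = 1 (so all 20 bits XOR to 0).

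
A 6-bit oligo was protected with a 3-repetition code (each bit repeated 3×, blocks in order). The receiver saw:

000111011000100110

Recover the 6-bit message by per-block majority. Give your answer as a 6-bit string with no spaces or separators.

Block 1 (000): 0 ones → 0
Block 2 (111): 3 ones → 1
Block 3 (011): 2 ones → 1
Block 4 (000): 0 ones → 0
Block 5 (100): 1 one → 0
Block 6 (110): 2 ones → 1

011001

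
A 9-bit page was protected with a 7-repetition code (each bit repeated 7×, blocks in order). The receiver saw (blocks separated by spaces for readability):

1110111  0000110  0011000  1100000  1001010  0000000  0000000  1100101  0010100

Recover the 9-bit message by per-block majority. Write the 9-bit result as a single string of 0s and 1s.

100000010

Block 1 (1110111): 6 ones → 1
Block 2 (0000110): 2 ones → 0
Block 3 (0011000): 2 ones → 0
Block 4 (1100000): 2 ones → 0
Block 5 (1001010): 3 ones → 0
Block 6 (0000000): 0 ones → 0
Block 7 (0000000): 0 ones → 0
Block 8 (1100101): 4 ones → 1
Block 9 (0010100): 2 ones → 0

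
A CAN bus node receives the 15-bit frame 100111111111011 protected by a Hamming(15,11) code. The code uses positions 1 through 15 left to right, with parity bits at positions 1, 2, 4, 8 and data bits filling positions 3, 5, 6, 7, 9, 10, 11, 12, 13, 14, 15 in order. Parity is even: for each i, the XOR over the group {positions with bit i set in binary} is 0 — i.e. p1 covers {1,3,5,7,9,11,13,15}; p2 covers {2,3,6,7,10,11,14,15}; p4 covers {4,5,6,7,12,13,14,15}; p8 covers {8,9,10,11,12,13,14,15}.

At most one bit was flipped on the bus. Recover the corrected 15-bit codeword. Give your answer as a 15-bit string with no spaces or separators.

s1 (pos 1,3,5,7,9,11,13,15): 1⊕0⊕1⊕1⊕1⊕1⊕0⊕1 = 0
s2 (pos 2,3,6,7,10,11,14,15): 0⊕0⊕1⊕1⊕1⊕1⊕1⊕1 = 0
s4 (pos 4,5,6,7,12,13,14,15): 1⊕1⊕1⊕1⊕1⊕0⊕1⊕1 = 1
s8 (pos 8,9,10,11,12,13,14,15): 1⊕1⊕1⊕1⊕1⊕0⊕1⊕1 = 1
Syndrome s8…s1 = 1100 → error at position 12.
Flip position 12: 100111111111011 → 100111111110011

100111111110011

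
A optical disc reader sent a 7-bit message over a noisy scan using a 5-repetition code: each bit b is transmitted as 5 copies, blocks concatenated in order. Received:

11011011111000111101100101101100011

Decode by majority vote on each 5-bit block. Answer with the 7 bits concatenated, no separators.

Block 1 (11011): 4 ones → 1
Block 2 (01111): 4 ones → 1
Block 3 (10001): 2 ones → 0
Block 4 (11101): 4 ones → 1
Block 5 (10010): 2 ones → 0
Block 6 (11011): 4 ones → 1
Block 7 (00011): 2 ones → 0

1101010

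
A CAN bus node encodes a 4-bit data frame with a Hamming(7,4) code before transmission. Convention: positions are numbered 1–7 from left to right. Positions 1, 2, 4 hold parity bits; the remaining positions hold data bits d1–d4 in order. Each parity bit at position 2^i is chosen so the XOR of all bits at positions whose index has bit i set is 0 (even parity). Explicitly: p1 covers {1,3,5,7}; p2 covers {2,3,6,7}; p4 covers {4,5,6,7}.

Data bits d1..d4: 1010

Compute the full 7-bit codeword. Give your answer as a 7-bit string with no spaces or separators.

1011010

Place data at non-parity positions: p1 p2 1 p4 0 1 0
p1 (pos 1,3,5,7): XOR of data positions = 1⊕0⊕0 = 1
p2 (pos 2,3,6,7): XOR of data positions = 1⊕1⊕0 = 0
p4 (pos 4,5,6,7): XOR of data positions = 0⊕1⊕0 = 1
Codeword: 1011010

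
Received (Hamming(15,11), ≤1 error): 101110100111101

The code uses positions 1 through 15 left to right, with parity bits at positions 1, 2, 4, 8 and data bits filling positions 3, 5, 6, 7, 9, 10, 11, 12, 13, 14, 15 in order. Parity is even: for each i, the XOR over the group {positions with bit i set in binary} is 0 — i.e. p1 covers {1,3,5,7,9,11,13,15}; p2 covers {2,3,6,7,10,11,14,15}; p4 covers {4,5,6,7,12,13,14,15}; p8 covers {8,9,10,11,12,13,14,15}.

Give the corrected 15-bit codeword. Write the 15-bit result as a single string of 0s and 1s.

s1 (pos 1,3,5,7,9,11,13,15): 1⊕1⊕1⊕1⊕0⊕1⊕1⊕1 = 1
s2 (pos 2,3,6,7,10,11,14,15): 0⊕1⊕0⊕1⊕1⊕1⊕0⊕1 = 1
s4 (pos 4,5,6,7,12,13,14,15): 1⊕1⊕0⊕1⊕1⊕1⊕0⊕1 = 0
s8 (pos 8,9,10,11,12,13,14,15): 0⊕0⊕1⊕1⊕1⊕1⊕0⊕1 = 1
Syndrome s8…s1 = 1011 → error at position 11.
Flip position 11: 101110100111101 → 101110100101101

101110100101101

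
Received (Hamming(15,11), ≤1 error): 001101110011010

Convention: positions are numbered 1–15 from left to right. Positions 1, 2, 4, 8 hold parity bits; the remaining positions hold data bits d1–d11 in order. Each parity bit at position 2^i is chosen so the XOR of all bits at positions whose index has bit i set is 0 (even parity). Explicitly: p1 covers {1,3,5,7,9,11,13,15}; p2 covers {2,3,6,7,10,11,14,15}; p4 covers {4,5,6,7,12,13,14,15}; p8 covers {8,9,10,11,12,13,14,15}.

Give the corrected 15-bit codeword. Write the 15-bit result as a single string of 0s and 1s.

001101010011010

s1 (pos 1,3,5,7,9,11,13,15): 0⊕1⊕0⊕1⊕0⊕1⊕0⊕0 = 1
s2 (pos 2,3,6,7,10,11,14,15): 0⊕1⊕1⊕1⊕0⊕1⊕1⊕0 = 1
s4 (pos 4,5,6,7,12,13,14,15): 1⊕0⊕1⊕1⊕1⊕0⊕1⊕0 = 1
s8 (pos 8,9,10,11,12,13,14,15): 1⊕0⊕0⊕1⊕1⊕0⊕1⊕0 = 0
Syndrome s8…s1 = 0111 → error at position 7.
Flip position 7: 001101110011010 → 001101010011010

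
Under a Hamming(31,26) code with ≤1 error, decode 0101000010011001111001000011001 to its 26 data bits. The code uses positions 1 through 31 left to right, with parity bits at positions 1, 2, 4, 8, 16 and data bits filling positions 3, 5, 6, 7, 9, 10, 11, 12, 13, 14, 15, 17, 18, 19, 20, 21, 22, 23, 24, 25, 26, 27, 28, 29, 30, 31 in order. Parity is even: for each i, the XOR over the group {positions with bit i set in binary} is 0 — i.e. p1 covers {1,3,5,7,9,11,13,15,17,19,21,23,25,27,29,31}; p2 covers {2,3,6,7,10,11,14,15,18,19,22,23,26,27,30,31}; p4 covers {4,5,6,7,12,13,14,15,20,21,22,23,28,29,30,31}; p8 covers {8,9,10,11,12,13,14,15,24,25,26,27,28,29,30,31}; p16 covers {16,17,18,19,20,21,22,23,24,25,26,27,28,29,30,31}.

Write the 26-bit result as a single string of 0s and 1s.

s1 (pos 1,3,5,7,9,11,13,15,17,19,21,23,25,27,29,31): 0⊕0⊕0⊕0⊕1⊕0⊕1⊕0⊕1⊕1⊕0⊕0⊕0⊕1⊕0⊕1 = 0
s2 (pos 2,3,6,7,10,11,14,15,18,19,22,23,26,27,30,31): 1⊕0⊕0⊕0⊕0⊕0⊕0⊕0⊕1⊕1⊕1⊕0⊕0⊕1⊕0⊕1 = 0
s4 (pos 4,5,6,7,12,13,14,15,20,21,22,23,28,29,30,31): 1⊕0⊕0⊕0⊕1⊕1⊕0⊕0⊕0⊕0⊕1⊕0⊕1⊕0⊕0⊕1 = 0
s8 (pos 8,9,10,11,12,13,14,15,24,25,26,27,28,29,30,31): 0⊕1⊕0⊕0⊕1⊕1⊕0⊕0⊕0⊕0⊕0⊕1⊕1⊕0⊕0⊕1 = 0
s16 (pos 16,17,18,19,20,21,22,23,24,25,26,27,28,29,30,31): 1⊕1⊕1⊕1⊕0⊕0⊕1⊕0⊕0⊕0⊕0⊕1⊕1⊕0⊕0⊕1 = 0
Syndrome s16…s1 = 00000 → no error.
Read data bits from positions 3,5,6,7,9,10,11,12,13,14,15,17,18,19,20,21,22,23,24,25,26,27,28,29,30,31: 00001001100111001000011001

00001001100111001000011001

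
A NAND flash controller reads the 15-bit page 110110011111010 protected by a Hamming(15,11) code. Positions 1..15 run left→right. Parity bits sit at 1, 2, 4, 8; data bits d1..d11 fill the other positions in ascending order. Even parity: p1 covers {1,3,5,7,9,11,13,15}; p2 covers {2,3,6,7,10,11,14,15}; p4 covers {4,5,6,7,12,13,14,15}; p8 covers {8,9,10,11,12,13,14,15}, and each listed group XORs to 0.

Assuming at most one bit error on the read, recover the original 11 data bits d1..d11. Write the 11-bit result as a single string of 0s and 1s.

s1 (pos 1,3,5,7,9,11,13,15): 1⊕0⊕1⊕0⊕1⊕1⊕0⊕0 = 0
s2 (pos 2,3,6,7,10,11,14,15): 1⊕0⊕0⊕0⊕1⊕1⊕1⊕0 = 0
s4 (pos 4,5,6,7,12,13,14,15): 1⊕1⊕0⊕0⊕1⊕0⊕1⊕0 = 0
s8 (pos 8,9,10,11,12,13,14,15): 1⊕1⊕1⊕1⊕1⊕0⊕1⊕0 = 0
Syndrome s8…s1 = 0000 → no error.
Read data bits from positions 3,5,6,7,9,10,11,12,13,14,15: 01001111010

01001111010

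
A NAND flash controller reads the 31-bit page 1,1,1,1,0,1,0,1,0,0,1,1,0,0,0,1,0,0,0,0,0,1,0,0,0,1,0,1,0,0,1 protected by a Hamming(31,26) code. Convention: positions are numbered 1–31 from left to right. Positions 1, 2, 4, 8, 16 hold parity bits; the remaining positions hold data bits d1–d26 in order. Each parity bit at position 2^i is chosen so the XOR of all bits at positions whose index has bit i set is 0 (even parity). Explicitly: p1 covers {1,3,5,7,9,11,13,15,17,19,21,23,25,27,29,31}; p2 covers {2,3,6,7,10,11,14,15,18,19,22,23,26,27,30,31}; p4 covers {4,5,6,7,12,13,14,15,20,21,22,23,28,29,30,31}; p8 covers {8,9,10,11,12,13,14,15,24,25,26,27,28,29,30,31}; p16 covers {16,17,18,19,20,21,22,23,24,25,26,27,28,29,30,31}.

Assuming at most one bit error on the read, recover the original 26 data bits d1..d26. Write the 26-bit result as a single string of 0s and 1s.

10100011000010001000101001

s1 (pos 1,3,5,7,9,11,13,15,17,19,21,23,25,27,29,31): 1⊕1⊕0⊕0⊕0⊕1⊕0⊕0⊕0⊕0⊕0⊕0⊕0⊕0⊕0⊕1 = 0
s2 (pos 2,3,6,7,10,11,14,15,18,19,22,23,26,27,30,31): 1⊕1⊕1⊕0⊕0⊕1⊕0⊕0⊕0⊕0⊕1⊕0⊕1⊕0⊕0⊕1 = 1
s4 (pos 4,5,6,7,12,13,14,15,20,21,22,23,28,29,30,31): 1⊕0⊕1⊕0⊕1⊕0⊕0⊕0⊕0⊕0⊕1⊕0⊕1⊕0⊕0⊕1 = 0
s8 (pos 8,9,10,11,12,13,14,15,24,25,26,27,28,29,30,31): 1⊕0⊕0⊕1⊕1⊕0⊕0⊕0⊕0⊕0⊕1⊕0⊕1⊕0⊕0⊕1 = 0
s16 (pos 16,17,18,19,20,21,22,23,24,25,26,27,28,29,30,31): 1⊕0⊕0⊕0⊕0⊕0⊕1⊕0⊕0⊕0⊕1⊕0⊕1⊕0⊕0⊕1 = 1
Syndrome s16…s1 = 10010 → error at position 18.
Flip position 18: 1111010100110001000001000101001 → 1111010100110001010001000101001
Read data bits from positions 3,5,6,7,9,10,11,12,13,14,15,17,18,19,20,21,22,23,24,25,26,27,28,29,30,31: 10100011000010001000101001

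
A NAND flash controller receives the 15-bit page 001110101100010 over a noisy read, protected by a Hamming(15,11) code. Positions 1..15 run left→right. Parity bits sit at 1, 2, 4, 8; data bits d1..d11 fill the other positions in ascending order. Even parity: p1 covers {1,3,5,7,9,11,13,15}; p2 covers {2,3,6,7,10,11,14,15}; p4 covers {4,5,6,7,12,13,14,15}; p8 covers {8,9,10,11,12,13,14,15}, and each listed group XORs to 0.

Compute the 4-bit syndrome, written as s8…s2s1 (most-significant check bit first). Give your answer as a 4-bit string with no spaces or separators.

s1 (pos 1,3,5,7,9,11,13,15): 0⊕1⊕1⊕1⊕1⊕0⊕0⊕0 = 0
s2 (pos 2,3,6,7,10,11,14,15): 0⊕1⊕0⊕1⊕1⊕0⊕1⊕0 = 0
s4 (pos 4,5,6,7,12,13,14,15): 1⊕1⊕0⊕1⊕0⊕0⊕1⊕0 = 0
s8 (pos 8,9,10,11,12,13,14,15): 0⊕1⊕1⊕0⊕0⊕0⊕1⊕0 = 1
Syndrome s8…s1 = 1000 → error at position 8.

1000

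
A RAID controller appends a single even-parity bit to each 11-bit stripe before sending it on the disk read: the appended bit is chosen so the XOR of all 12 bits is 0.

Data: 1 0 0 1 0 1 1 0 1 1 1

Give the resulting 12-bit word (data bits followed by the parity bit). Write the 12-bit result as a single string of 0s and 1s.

100101101111

XOR of the 11 data bits: 1⊕0⊕0⊕1⊕0⊕1⊕1⊕0⊕1⊕1⊕1 = 1
Parity bit = 1 (so all 12 bits XOR to 0).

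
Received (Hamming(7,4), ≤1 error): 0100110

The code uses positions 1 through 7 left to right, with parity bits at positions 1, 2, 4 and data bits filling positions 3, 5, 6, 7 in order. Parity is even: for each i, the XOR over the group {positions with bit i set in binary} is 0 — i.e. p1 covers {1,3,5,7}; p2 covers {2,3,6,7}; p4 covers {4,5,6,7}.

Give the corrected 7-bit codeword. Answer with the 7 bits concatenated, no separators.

s1 (pos 1,3,5,7): 0⊕0⊕1⊕0 = 1
s2 (pos 2,3,6,7): 1⊕0⊕1⊕0 = 0
s4 (pos 4,5,6,7): 0⊕1⊕1⊕0 = 0
Syndrome s4…s1 = 001 → error at position 1.
Flip position 1: 0100110 → 1100110

1100110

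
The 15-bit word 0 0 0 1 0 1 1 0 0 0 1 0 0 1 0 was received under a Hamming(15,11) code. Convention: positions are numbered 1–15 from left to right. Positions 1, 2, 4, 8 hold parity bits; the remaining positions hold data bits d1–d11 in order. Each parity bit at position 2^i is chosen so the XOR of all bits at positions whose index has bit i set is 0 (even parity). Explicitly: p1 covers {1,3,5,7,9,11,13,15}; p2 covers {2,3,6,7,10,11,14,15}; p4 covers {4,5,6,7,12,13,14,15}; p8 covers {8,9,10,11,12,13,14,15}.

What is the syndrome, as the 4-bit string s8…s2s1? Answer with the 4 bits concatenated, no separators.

s1 (pos 1,3,5,7,9,11,13,15): 0⊕0⊕0⊕1⊕0⊕1⊕0⊕0 = 0
s2 (pos 2,3,6,7,10,11,14,15): 0⊕0⊕1⊕1⊕0⊕1⊕1⊕0 = 0
s4 (pos 4,5,6,7,12,13,14,15): 1⊕0⊕1⊕1⊕0⊕0⊕1⊕0 = 0
s8 (pos 8,9,10,11,12,13,14,15): 0⊕0⊕0⊕1⊕0⊕0⊕1⊕0 = 0
Syndrome s8…s1 = 0000 → no error.

0000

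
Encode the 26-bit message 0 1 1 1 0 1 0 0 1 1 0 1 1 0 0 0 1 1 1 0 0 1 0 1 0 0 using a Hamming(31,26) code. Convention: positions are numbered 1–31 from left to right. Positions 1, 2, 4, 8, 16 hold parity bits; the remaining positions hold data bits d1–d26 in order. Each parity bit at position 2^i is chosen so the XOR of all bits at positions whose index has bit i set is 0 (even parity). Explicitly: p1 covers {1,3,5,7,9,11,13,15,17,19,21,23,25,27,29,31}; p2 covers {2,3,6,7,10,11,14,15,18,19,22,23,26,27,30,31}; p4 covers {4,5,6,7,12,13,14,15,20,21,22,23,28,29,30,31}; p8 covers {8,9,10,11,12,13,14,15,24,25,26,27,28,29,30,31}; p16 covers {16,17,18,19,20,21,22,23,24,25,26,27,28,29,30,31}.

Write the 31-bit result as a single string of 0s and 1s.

1000111001001101110001110010100

Place data at non-parity positions: p1 p2 0 p4 1 1 1 p8 0 1 0 0 1 1 0 p16 1 1 0 0 0 1 1 1 0 0 1 0 1 0 0
p1 (pos 1,3,5,7,9,11,13,15,17,19,21,23,25,27,29,31): XOR of data positions = 0⊕1⊕1⊕0⊕0⊕1⊕0⊕1⊕0⊕0⊕1⊕0⊕1⊕1⊕0 = 1
p2 (pos 2,3,6,7,10,11,14,15,18,19,22,23,26,27,30,31): XOR of data positions = 0⊕1⊕1⊕1⊕0⊕1⊕0⊕1⊕0⊕1⊕1⊕0⊕1⊕0⊕0 = 0
p4 (pos 4,5,6,7,12,13,14,15,20,21,22,23,28,29,30,31): XOR of data positions = 1⊕1⊕1⊕0⊕1⊕1⊕0⊕0⊕0⊕1⊕1⊕0⊕1⊕0⊕0 = 0
p8 (pos 8,9,10,11,12,13,14,15,24,25,26,27,28,29,30,31): XOR of data positions = 0⊕1⊕0⊕0⊕1⊕1⊕0⊕1⊕0⊕0⊕1⊕0⊕1⊕0⊕0 = 0
p16 (pos 16,17,18,19,20,21,22,23,24,25,26,27,28,29,30,31): XOR of data positions = 1⊕1⊕0⊕0⊕0⊕1⊕1⊕1⊕0⊕0⊕1⊕0⊕1⊕0⊕0 = 1
Codeword: 1000111001001101110001110010100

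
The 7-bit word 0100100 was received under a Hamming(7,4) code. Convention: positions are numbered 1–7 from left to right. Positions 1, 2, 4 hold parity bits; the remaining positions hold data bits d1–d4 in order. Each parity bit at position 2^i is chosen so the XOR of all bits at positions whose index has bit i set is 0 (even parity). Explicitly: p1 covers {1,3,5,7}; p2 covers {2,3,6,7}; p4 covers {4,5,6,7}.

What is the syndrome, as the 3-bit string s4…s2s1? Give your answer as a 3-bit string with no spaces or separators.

111

s1 (pos 1,3,5,7): 0⊕0⊕1⊕0 = 1
s2 (pos 2,3,6,7): 1⊕0⊕0⊕0 = 1
s4 (pos 4,5,6,7): 0⊕1⊕0⊕0 = 1
Syndrome s4…s1 = 111 → error at position 7.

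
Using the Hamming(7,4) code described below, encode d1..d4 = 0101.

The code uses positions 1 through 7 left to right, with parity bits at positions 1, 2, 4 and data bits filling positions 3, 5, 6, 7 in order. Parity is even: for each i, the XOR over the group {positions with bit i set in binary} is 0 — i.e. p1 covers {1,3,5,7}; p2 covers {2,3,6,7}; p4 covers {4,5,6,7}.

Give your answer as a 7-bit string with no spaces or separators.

0100101

Place data at non-parity positions: p1 p2 0 p4 1 0 1
p1 (pos 1,3,5,7): XOR of data positions = 0⊕1⊕1 = 0
p2 (pos 2,3,6,7): XOR of data positions = 0⊕0⊕1 = 1
p4 (pos 4,5,6,7): XOR of data positions = 1⊕0⊕1 = 0
Codeword: 0100101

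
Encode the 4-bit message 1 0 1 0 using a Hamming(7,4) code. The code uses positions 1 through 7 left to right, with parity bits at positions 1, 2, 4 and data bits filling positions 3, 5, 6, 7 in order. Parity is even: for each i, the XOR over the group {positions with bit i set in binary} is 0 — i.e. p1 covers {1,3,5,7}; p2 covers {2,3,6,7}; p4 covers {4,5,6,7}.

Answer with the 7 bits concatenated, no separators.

1011010

Place data at non-parity positions: p1 p2 1 p4 0 1 0
p1 (pos 1,3,5,7): XOR of data positions = 1⊕0⊕0 = 1
p2 (pos 2,3,6,7): XOR of data positions = 1⊕1⊕0 = 0
p4 (pos 4,5,6,7): XOR of data positions = 0⊕1⊕0 = 1
Codeword: 1011010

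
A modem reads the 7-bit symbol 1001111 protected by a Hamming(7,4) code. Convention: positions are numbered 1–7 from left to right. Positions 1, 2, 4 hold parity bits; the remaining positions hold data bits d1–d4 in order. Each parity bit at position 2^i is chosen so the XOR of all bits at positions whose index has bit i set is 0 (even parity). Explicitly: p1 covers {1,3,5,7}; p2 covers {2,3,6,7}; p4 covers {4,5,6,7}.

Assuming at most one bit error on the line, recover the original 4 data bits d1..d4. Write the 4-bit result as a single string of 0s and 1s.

s1 (pos 1,3,5,7): 1⊕0⊕1⊕1 = 1
s2 (pos 2,3,6,7): 0⊕0⊕1⊕1 = 0
s4 (pos 4,5,6,7): 1⊕1⊕1⊕1 = 0
Syndrome s4…s1 = 001 → error at position 1.
Flip position 1: 1001111 → 0001111
Read data bits from positions 3,5,6,7: 0111

0111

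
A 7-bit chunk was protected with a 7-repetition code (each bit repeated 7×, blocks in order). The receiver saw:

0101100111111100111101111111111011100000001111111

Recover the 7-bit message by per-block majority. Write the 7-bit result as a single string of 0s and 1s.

Block 1 (0101100): 3 ones → 0
Block 2 (1111111): 7 ones → 1
Block 3 (0011110): 4 ones → 1
Block 4 (1111111): 7 ones → 1
Block 5 (1110111): 6 ones → 1
Block 6 (0000000): 0 ones → 0
Block 7 (1111111): 7 ones → 1

0111101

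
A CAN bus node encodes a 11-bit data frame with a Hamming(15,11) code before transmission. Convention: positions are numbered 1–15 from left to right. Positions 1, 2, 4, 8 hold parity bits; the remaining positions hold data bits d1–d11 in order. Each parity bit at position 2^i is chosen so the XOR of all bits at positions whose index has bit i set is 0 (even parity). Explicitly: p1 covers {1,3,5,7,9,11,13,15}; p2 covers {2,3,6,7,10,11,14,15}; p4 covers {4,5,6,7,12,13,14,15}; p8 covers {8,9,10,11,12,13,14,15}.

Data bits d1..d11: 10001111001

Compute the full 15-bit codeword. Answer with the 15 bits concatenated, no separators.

Place data at non-parity positions: p1 p2 1 p4 0 0 0 p8 1 1 1 1 0 0 1
p1 (pos 1,3,5,7,9,11,13,15): XOR of data positions = 1⊕0⊕0⊕1⊕1⊕0⊕1 = 0
p2 (pos 2,3,6,7,10,11,14,15): XOR of data positions = 1⊕0⊕0⊕1⊕1⊕0⊕1 = 0
p4 (pos 4,5,6,7,12,13,14,15): XOR of data positions = 0⊕0⊕0⊕1⊕0⊕0⊕1 = 0
p8 (pos 8,9,10,11,12,13,14,15): XOR of data positions = 1⊕1⊕1⊕1⊕0⊕0⊕1 = 1
Codeword: 001000011111001

001000011111001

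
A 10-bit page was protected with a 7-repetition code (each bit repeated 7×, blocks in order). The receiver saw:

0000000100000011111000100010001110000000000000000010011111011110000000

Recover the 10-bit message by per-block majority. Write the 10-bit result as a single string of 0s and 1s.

0010000110

Block 1 (0000000): 0 ones → 0
Block 2 (1000000): 1 one → 0
Block 3 (1111100): 5 ones → 1
Block 4 (0100010): 2 ones → 0
Block 5 (0011100): 3 ones → 0
Block 6 (0000000): 0 ones → 0
Block 7 (0000000): 0 ones → 0
Block 8 (0100111): 4 ones → 1
Block 9 (1101111): 6 ones → 1
Block 10 (0000000): 0 ones → 0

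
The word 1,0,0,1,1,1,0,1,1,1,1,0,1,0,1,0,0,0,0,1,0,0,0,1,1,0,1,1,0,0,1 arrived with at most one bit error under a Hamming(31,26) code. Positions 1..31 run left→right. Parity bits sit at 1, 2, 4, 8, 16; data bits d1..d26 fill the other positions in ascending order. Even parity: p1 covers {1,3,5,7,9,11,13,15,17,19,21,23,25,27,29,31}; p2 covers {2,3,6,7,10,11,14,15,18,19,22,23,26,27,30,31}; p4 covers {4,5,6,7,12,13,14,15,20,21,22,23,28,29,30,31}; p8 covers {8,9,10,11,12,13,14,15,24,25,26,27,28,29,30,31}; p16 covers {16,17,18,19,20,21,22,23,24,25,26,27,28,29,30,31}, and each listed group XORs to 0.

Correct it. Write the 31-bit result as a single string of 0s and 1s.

s1 (pos 1,3,5,7,9,11,13,15,17,19,21,23,25,27,29,31): 1⊕0⊕1⊕0⊕1⊕1⊕1⊕1⊕0⊕0⊕0⊕0⊕1⊕1⊕0⊕1 = 1
s2 (pos 2,3,6,7,10,11,14,15,18,19,22,23,26,27,30,31): 0⊕0⊕1⊕0⊕1⊕1⊕0⊕1⊕0⊕0⊕0⊕0⊕0⊕1⊕0⊕1 = 0
s4 (pos 4,5,6,7,12,13,14,15,20,21,22,23,28,29,30,31): 1⊕1⊕1⊕0⊕0⊕1⊕0⊕1⊕1⊕0⊕0⊕0⊕1⊕0⊕0⊕1 = 0
s8 (pos 8,9,10,11,12,13,14,15,24,25,26,27,28,29,30,31): 1⊕1⊕1⊕1⊕0⊕1⊕0⊕1⊕1⊕1⊕0⊕1⊕1⊕0⊕0⊕1 = 1
s16 (pos 16,17,18,19,20,21,22,23,24,25,26,27,28,29,30,31): 0⊕0⊕0⊕0⊕1⊕0⊕0⊕0⊕1⊕1⊕0⊕1⊕1⊕0⊕0⊕1 = 0
Syndrome s16…s1 = 01001 → error at position 9.
Flip position 9: 1001110111101010000100011011001 → 1001110101101010000100011011001

1001110101101010000100011011001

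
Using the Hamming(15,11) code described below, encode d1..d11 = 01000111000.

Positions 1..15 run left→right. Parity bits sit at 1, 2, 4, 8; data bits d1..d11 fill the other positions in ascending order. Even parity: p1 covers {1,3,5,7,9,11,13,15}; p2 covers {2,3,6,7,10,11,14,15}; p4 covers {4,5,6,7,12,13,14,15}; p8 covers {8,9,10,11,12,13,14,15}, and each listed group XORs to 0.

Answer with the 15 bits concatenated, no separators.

000010010111000

Place data at non-parity positions: p1 p2 0 p4 1 0 0 p8 0 1 1 1 0 0 0
p1 (pos 1,3,5,7,9,11,13,15): XOR of data positions = 0⊕1⊕0⊕0⊕1⊕0⊕0 = 0
p2 (pos 2,3,6,7,10,11,14,15): XOR of data positions = 0⊕0⊕0⊕1⊕1⊕0⊕0 = 0
p4 (pos 4,5,6,7,12,13,14,15): XOR of data positions = 1⊕0⊕0⊕1⊕0⊕0⊕0 = 0
p8 (pos 8,9,10,11,12,13,14,15): XOR of data positions = 0⊕1⊕1⊕1⊕0⊕0⊕0 = 1
Codeword: 000010010111000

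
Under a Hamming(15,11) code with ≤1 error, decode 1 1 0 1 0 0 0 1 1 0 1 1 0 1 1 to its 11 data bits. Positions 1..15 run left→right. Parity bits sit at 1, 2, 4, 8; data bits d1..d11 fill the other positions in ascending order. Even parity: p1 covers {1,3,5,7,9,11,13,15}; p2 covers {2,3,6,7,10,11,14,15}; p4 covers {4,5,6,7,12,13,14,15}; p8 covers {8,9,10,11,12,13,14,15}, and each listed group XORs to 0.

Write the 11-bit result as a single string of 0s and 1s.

00001011011

s1 (pos 1,3,5,7,9,11,13,15): 1⊕0⊕0⊕0⊕1⊕1⊕0⊕1 = 0
s2 (pos 2,3,6,7,10,11,14,15): 1⊕0⊕0⊕0⊕0⊕1⊕1⊕1 = 0
s4 (pos 4,5,6,7,12,13,14,15): 1⊕0⊕0⊕0⊕1⊕0⊕1⊕1 = 0
s8 (pos 8,9,10,11,12,13,14,15): 1⊕1⊕0⊕1⊕1⊕0⊕1⊕1 = 0
Syndrome s8…s1 = 0000 → no error.
Read data bits from positions 3,5,6,7,9,10,11,12,13,14,15: 00001011011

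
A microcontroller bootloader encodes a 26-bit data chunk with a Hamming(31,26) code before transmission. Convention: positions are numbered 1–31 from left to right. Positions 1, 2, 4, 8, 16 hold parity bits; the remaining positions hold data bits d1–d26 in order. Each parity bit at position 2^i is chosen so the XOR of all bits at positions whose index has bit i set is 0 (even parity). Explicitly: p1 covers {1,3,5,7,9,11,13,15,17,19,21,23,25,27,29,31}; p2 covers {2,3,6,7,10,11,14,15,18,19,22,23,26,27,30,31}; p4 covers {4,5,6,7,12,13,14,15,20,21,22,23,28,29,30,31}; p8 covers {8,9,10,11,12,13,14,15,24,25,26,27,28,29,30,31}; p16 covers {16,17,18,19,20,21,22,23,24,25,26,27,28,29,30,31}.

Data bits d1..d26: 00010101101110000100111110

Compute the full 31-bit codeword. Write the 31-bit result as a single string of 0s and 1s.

Place data at non-parity positions: p1 p2 0 p4 0 0 1 p8 0 1 0 1 1 0 1 p16 1 1 0 0 0 0 1 0 0 1 1 1 1 1 0
p1 (pos 1,3,5,7,9,11,13,15,17,19,21,23,25,27,29,31): XOR of data positions = 0⊕0⊕1⊕0⊕0⊕1⊕1⊕1⊕0⊕0⊕1⊕0⊕1⊕1⊕0 = 1
p2 (pos 2,3,6,7,10,11,14,15,18,19,22,23,26,27,30,31): XOR of data positions = 0⊕0⊕1⊕1⊕0⊕0⊕1⊕1⊕0⊕0⊕1⊕1⊕1⊕1⊕0 = 0
p4 (pos 4,5,6,7,12,13,14,15,20,21,22,23,28,29,30,31): XOR of data positions = 0⊕0⊕1⊕1⊕1⊕0⊕1⊕0⊕0⊕0⊕1⊕1⊕1⊕1⊕0 = 0
p8 (pos 8,9,10,11,12,13,14,15,24,25,26,27,28,29,30,31): XOR of data positions = 0⊕1⊕0⊕1⊕1⊕0⊕1⊕0⊕0⊕1⊕1⊕1⊕1⊕1⊕0 = 1
p16 (pos 16,17,18,19,20,21,22,23,24,25,26,27,28,29,30,31): XOR of data positions = 1⊕1⊕0⊕0⊕0⊕0⊕1⊕0⊕0⊕1⊕1⊕1⊕1⊕1⊕0 = 0
Codeword: 1000001101011010110000100111110

1000001101011010110000100111110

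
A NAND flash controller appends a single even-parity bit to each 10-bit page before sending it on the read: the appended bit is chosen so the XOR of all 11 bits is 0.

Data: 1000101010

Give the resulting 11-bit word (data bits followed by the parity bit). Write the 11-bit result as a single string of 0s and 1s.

XOR of the 10 data bits: 1⊕0⊕0⊕0⊕1⊕0⊕1⊕0⊕1⊕0 = 0
Parity bit = 0 (so all 11 bits XOR to 0).

10001010100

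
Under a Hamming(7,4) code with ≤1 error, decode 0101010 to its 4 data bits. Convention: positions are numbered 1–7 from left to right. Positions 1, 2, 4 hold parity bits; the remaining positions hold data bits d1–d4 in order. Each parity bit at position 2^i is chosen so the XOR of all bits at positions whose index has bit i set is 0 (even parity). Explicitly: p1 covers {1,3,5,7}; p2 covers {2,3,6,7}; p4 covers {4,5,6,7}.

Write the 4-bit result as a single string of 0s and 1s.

s1 (pos 1,3,5,7): 0⊕0⊕0⊕0 = 0
s2 (pos 2,3,6,7): 1⊕0⊕1⊕0 = 0
s4 (pos 4,5,6,7): 1⊕0⊕1⊕0 = 0
Syndrome s4…s1 = 000 → no error.
Read data bits from positions 3,5,6,7: 0010

0010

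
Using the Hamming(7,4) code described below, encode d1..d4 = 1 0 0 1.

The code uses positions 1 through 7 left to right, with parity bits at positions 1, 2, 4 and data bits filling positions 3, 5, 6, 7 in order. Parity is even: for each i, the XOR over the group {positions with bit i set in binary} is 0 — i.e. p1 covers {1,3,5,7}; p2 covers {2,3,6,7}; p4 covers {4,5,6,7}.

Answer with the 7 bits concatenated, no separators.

Place data at non-parity positions: p1 p2 1 p4 0 0 1
p1 (pos 1,3,5,7): XOR of data positions = 1⊕0⊕1 = 0
p2 (pos 2,3,6,7): XOR of data positions = 1⊕0⊕1 = 0
p4 (pos 4,5,6,7): XOR of data positions = 0⊕0⊕1 = 1
Codeword: 0011001

0011001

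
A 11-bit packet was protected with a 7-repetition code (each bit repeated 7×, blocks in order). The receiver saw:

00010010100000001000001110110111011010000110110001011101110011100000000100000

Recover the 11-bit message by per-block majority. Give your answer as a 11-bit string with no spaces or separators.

Block 1 (0001001): 2 ones → 0
Block 2 (0100000): 1 one → 0
Block 3 (0010000): 1 one → 0
Block 4 (0111011): 5 ones → 1
Block 5 (0111011): 5 ones → 1
Block 6 (0100001): 2 ones → 0
Block 7 (1011000): 3 ones → 0
Block 8 (1011101): 5 ones → 1
Block 9 (1100111): 5 ones → 1
Block 10 (0000000): 0 ones → 0
Block 11 (0100000): 1 one → 0

00011001100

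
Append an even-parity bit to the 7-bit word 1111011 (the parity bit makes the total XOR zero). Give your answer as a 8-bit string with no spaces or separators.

11110110

XOR of the 7 data bits: 1⊕1⊕1⊕1⊕0⊕1⊕1 = 0
Parity bit = 0 (so all 8 bits XOR to 0).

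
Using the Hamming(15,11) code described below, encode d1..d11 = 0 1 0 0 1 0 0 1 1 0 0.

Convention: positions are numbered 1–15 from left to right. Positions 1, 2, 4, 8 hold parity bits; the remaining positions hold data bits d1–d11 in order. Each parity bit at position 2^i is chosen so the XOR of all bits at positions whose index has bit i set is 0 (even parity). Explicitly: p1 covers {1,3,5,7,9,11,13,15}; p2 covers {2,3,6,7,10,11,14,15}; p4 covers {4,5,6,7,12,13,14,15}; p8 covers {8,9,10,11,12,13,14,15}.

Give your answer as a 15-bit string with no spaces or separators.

Place data at non-parity positions: p1 p2 0 p4 1 0 0 p8 1 0 0 1 1 0 0
p1 (pos 1,3,5,7,9,11,13,15): XOR of data positions = 0⊕1⊕0⊕1⊕0⊕1⊕0 = 1
p2 (pos 2,3,6,7,10,11,14,15): XOR of data positions = 0⊕0⊕0⊕0⊕0⊕0⊕0 = 0
p4 (pos 4,5,6,7,12,13,14,15): XOR of data positions = 1⊕0⊕0⊕1⊕1⊕0⊕0 = 1
p8 (pos 8,9,10,11,12,13,14,15): XOR of data positions = 1⊕0⊕0⊕1⊕1⊕0⊕0 = 1
Codeword: 100110011001100

100110011001100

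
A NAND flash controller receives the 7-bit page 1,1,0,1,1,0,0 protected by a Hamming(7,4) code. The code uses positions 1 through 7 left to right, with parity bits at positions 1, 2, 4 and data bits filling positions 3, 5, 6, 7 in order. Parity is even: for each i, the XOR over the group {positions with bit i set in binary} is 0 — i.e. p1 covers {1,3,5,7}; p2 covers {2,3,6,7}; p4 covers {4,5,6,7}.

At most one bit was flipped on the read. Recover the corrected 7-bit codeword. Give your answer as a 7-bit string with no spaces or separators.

1001100

s1 (pos 1,3,5,7): 1⊕0⊕1⊕0 = 0
s2 (pos 2,3,6,7): 1⊕0⊕0⊕0 = 1
s4 (pos 4,5,6,7): 1⊕1⊕0⊕0 = 0
Syndrome s4…s1 = 010 → error at position 2.
Flip position 2: 1101100 → 1001100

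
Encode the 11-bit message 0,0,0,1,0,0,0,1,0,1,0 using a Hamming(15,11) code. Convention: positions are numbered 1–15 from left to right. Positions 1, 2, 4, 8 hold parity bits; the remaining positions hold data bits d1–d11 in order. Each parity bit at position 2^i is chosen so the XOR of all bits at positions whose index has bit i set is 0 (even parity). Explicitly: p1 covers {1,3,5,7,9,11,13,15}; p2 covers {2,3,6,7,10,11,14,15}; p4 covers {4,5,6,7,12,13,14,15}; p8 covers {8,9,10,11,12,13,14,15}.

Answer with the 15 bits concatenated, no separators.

Place data at non-parity positions: p1 p2 0 p4 0 0 1 p8 0 0 0 1 0 1 0
p1 (pos 1,3,5,7,9,11,13,15): XOR of data positions = 0⊕0⊕1⊕0⊕0⊕0⊕0 = 1
p2 (pos 2,3,6,7,10,11,14,15): XOR of data positions = 0⊕0⊕1⊕0⊕0⊕1⊕0 = 0
p4 (pos 4,5,6,7,12,13,14,15): XOR of data positions = 0⊕0⊕1⊕1⊕0⊕1⊕0 = 1
p8 (pos 8,9,10,11,12,13,14,15): XOR of data positions = 0⊕0⊕0⊕1⊕0⊕1⊕0 = 0
Codeword: 100100100001010

100100100001010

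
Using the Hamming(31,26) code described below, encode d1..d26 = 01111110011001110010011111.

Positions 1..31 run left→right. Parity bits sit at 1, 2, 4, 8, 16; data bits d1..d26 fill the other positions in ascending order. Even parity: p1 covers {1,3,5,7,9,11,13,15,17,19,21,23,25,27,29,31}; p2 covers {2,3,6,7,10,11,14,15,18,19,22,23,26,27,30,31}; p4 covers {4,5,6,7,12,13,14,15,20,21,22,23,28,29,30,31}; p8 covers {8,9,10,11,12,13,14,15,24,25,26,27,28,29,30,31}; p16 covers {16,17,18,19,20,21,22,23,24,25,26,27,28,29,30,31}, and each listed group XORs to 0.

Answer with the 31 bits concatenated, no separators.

Place data at non-parity positions: p1 p2 0 p4 1 1 1 p8 1 1 1 0 0 1 1 p16 0 0 1 1 1 0 0 1 0 0 1 1 1 1 1
p1 (pos 1,3,5,7,9,11,13,15,17,19,21,23,25,27,29,31): XOR of data positions = 0⊕1⊕1⊕1⊕1⊕0⊕1⊕0⊕1⊕1⊕0⊕0⊕1⊕1⊕1 = 0
p2 (pos 2,3,6,7,10,11,14,15,18,19,22,23,26,27,30,31): XOR of data positions = 0⊕1⊕1⊕1⊕1⊕1⊕1⊕0⊕1⊕0⊕0⊕0⊕1⊕1⊕1 = 0
p4 (pos 4,5,6,7,12,13,14,15,20,21,22,23,28,29,30,31): XOR of data positions = 1⊕1⊕1⊕0⊕0⊕1⊕1⊕1⊕1⊕0⊕0⊕1⊕1⊕1⊕1 = 1
p8 (pos 8,9,10,11,12,13,14,15,24,25,26,27,28,29,30,31): XOR of data positions = 1⊕1⊕1⊕0⊕0⊕1⊕1⊕1⊕0⊕0⊕1⊕1⊕1⊕1⊕1 = 1
p16 (pos 16,17,18,19,20,21,22,23,24,25,26,27,28,29,30,31): XOR of data positions = 0⊕0⊕1⊕1⊕1⊕0⊕0⊕1⊕0⊕0⊕1⊕1⊕1⊕1⊕1 = 1
Codeword: 0001111111100111001110010011111

0001111111100111001110010011111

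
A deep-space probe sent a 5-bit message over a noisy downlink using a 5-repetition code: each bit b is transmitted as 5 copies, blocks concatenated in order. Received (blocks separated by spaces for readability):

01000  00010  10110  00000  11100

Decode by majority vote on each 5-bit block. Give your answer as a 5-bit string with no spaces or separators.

00101

Block 1 (01000): 1 one → 0
Block 2 (00010): 1 one → 0
Block 3 (10110): 3 ones → 1
Block 4 (00000): 0 ones → 0
Block 5 (11100): 3 ones → 1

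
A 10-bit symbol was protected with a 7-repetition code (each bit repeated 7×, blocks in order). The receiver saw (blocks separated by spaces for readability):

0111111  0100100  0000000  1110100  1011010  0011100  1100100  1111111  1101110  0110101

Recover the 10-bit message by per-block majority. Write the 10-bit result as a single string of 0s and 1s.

Block 1 (0111111): 6 ones → 1
Block 2 (0100100): 2 ones → 0
Block 3 (0000000): 0 ones → 0
Block 4 (1110100): 4 ones → 1
Block 5 (1011010): 4 ones → 1
Block 6 (0011100): 3 ones → 0
Block 7 (1100100): 3 ones → 0
Block 8 (1111111): 7 ones → 1
Block 9 (1101110): 5 ones → 1
Block 10 (0110101): 4 ones → 1

1001100111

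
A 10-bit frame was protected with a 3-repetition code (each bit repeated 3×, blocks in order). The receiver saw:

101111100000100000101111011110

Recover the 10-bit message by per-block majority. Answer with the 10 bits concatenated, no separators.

Block 1 (101): 2 ones → 1
Block 2 (111): 3 ones → 1
Block 3 (100): 1 one → 0
Block 4 (000): 0 ones → 0
Block 5 (100): 1 one → 0
Block 6 (000): 0 ones → 0
Block 7 (101): 2 ones → 1
Block 8 (111): 3 ones → 1
Block 9 (011): 2 ones → 1
Block 10 (110): 2 ones → 1

1100001111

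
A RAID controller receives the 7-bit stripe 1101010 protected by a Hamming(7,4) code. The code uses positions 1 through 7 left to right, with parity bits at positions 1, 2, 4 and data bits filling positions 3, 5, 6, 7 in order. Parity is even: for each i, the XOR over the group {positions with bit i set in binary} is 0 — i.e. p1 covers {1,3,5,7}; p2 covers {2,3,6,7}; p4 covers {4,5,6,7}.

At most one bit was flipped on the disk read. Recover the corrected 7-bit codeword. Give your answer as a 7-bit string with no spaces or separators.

s1 (pos 1,3,5,7): 1⊕0⊕0⊕0 = 1
s2 (pos 2,3,6,7): 1⊕0⊕1⊕0 = 0
s4 (pos 4,5,6,7): 1⊕0⊕1⊕0 = 0
Syndrome s4…s1 = 001 → error at position 1.
Flip position 1: 1101010 → 0101010

0101010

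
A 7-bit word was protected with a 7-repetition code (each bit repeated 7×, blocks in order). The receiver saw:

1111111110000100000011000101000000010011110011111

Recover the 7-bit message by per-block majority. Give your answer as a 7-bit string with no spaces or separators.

Block 1 (1111111): 7 ones → 1
Block 2 (1100001): 3 ones → 0
Block 3 (0000001): 1 one → 0
Block 4 (1000101): 3 ones → 0
Block 5 (0000000): 0 ones → 0
Block 6 (1001111): 5 ones → 1
Block 7 (0011111): 5 ones → 1

1000011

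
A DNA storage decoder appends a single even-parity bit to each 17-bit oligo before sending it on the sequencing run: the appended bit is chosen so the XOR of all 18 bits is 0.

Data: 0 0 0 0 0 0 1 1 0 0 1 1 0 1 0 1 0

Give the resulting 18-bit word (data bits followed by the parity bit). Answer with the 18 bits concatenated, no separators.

XOR of the 17 data bits: 0⊕0⊕0⊕0⊕0⊕0⊕1⊕1⊕0⊕0⊕1⊕1⊕0⊕1⊕0⊕1⊕0 = 0
Parity bit = 0 (so all 18 bits XOR to 0).

000000110011010100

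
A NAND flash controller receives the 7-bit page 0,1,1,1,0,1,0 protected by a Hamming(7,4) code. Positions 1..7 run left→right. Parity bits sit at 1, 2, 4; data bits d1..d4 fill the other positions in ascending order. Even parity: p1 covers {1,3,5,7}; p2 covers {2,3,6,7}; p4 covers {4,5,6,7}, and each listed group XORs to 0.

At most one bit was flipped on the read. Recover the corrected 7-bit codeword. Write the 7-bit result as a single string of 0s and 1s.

s1 (pos 1,3,5,7): 0⊕1⊕0⊕0 = 1
s2 (pos 2,3,6,7): 1⊕1⊕1⊕0 = 1
s4 (pos 4,5,6,7): 1⊕0⊕1⊕0 = 0
Syndrome s4…s1 = 011 → error at position 3.
Flip position 3: 0111010 → 0101010

0101010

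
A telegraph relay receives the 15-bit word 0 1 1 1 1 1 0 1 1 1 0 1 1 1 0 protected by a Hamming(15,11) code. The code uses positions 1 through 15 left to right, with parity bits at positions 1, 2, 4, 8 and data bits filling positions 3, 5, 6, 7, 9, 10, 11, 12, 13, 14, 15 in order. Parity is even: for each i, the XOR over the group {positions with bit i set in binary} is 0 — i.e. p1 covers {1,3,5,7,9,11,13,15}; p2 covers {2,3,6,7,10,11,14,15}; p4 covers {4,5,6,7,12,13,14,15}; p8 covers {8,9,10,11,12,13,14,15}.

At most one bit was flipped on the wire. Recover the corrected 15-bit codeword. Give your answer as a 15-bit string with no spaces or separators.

001111011101110

s1 (pos 1,3,5,7,9,11,13,15): 0⊕1⊕1⊕0⊕1⊕0⊕1⊕0 = 0
s2 (pos 2,3,6,7,10,11,14,15): 1⊕1⊕1⊕0⊕1⊕0⊕1⊕0 = 1
s4 (pos 4,5,6,7,12,13,14,15): 1⊕1⊕1⊕0⊕1⊕1⊕1⊕0 = 0
s8 (pos 8,9,10,11,12,13,14,15): 1⊕1⊕1⊕0⊕1⊕1⊕1⊕0 = 0
Syndrome s8…s1 = 0010 → error at position 2.
Flip position 2: 011111011101110 → 001111011101110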